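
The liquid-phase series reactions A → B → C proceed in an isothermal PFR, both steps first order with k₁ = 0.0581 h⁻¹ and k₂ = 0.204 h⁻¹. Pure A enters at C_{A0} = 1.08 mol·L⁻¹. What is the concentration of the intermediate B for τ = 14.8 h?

0.161 mol·L⁻¹

Solving the coupled first-order balances gives C_B(τ) = [k₁/(k₂−k₁)]·C_{A0}·(e^(−k₁τ) − e^(−k₂τ)).
e^(−k₁τ) = e^(−0.0581×14.8) = e^(−0.8599) = 0.4232; e^(−k₂τ) = e^(−3.019) = 0.04884.
C_B = 0.0581×1.08/(0.204−0.0581) × (0.4232−0.04884) = 0.4301×0.3744 = 0.1610 mol·L⁻¹.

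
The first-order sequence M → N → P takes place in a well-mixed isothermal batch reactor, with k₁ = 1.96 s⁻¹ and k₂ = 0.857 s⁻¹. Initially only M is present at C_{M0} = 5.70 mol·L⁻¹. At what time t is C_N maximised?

0.750 s

The intermediate peaks when r₁ = r₂, i.e. k₁e^(−k₁t) = k₂e^(−k₂t), giving t_opt = ln(k₂/k₁)/(k₂−k₁).
= ln(0.857/1.96)/(0.857−1.96) = ln(0.4372)/-1.103 = -0.8273/-1.103 = 0.750 s.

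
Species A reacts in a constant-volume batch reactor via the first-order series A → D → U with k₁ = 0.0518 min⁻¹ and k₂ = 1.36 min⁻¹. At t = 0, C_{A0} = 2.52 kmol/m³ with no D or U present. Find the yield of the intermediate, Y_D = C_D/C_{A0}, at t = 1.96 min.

The intermediate concentration in a first-order A→B→C sequence is C_D = k₁C_{A0}(e^(−k₁t) − e^(−k₂t))/(k₂−k₁).
e^(−k₁t) = e^(−0.0518×1.96) = e^(−0.1015) = 0.9035; e^(−k₂t) = e^(−2.666) = 0.06956.
C_D = 0.0518×2.52/(1.36−0.0518) × (0.9035−0.06956) = 0.09978×0.8339 = 0.08321 kmol/m³.
Y_D = C_D/C_{A0} = 0.08321/2.52 = 0.0330.

0.0330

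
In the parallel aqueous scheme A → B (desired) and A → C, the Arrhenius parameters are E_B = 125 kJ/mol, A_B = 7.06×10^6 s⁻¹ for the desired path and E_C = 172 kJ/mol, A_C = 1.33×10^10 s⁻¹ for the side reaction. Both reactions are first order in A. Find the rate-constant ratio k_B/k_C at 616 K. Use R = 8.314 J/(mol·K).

With equal orders, S_{B/C} = k_B/k_C = (A_B/A_C)·exp[(E_C−E_B)/(RT)].
(E_C−E_B)/(RT) = (172−125)×10³/(8.314×616) = 47000/5121 = 9.177.
k_B/k_C = (7.06×10^6/1.33×10^10)·exp(9.177) = 5.308×10^-4 × 9673 = 5.13.
Since E_B < E_C, lowering the temperature improves selectivity toward B.

5.13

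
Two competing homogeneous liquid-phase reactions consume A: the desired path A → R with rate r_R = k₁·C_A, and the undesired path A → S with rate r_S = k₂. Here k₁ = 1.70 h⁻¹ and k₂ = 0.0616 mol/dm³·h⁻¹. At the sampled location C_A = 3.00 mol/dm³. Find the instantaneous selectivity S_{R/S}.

82.8

S_{R/S} = r_R/r_S = (k₁·C_A)/(k₂) = (k₁/k₂)·C_A.
= (1.70×3.000) / (0.0616) = 5.100/0.06160 = 82.8.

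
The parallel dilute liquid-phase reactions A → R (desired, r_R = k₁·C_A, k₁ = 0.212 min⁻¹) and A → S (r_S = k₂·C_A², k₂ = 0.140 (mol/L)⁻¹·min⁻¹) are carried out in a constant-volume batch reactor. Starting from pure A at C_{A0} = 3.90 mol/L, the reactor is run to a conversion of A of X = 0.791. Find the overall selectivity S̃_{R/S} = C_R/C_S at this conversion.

C_A = C_{A0}(1−X) = 0.8151 mol/L.
Along a PFR/batch, dC_R/dC_A = −r_R/(r_R+r_S) = −k₁/(k₁+k₂·C_A).
Integrating from C_{A0} to C_A: C_R = (0.212/0.140)·ln[(0.212+0.140·3.90)/(0.212+0.140·0.815)] = 1.514·ln(0.7580/0.3261) = 1.277 mol/L.
C_S = (C_{A0}−C_A)−C_R = 1.808 mol/L; S̃_{R/S} = 1.277/1.808 = 0.707.

0.707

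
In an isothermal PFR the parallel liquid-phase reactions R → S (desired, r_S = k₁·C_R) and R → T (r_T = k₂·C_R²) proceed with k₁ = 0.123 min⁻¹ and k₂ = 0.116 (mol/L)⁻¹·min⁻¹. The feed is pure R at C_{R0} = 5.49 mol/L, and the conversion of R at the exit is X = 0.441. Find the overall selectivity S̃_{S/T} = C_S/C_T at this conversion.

0.253

C_R = C_{R0}(1−X) = 3.069 mol/L.
Along a PFR/batch, dC_S/dC_R = −r_S/(r_S+r_T) = −k₁/(k₁+k₂·C_R).
Integrating from C_{R0} to C_R: C_S = (0.123/0.116)·ln[(0.123+0.116·5.49)/(0.123+0.116·3.07)] = 1.060·ln(0.7598/0.4790) = 0.4893 mol/L.
C_T = (C_{R0}−C_R)−C_S = 1.932 mol/L; S̃_{S/T} = 0.4893/1.932 = 0.253.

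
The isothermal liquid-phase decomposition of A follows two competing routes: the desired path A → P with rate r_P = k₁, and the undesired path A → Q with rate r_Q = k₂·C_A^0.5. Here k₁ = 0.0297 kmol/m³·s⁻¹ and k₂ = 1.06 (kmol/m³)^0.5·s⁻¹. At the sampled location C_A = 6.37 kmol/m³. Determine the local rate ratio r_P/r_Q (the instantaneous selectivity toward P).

S_{P/Q} = r_P/r_Q = (k₁)/(k₂·C_A^0.5) = (k₁/k₂)·C_A^-0.5.
= (0.0297) / (1.06×6.370^0.5) = 0.02970/2.675 = 0.0111.
The undesired path is higher order in A, so low C_A (CSTR or dilute feed) favours P.

0.0111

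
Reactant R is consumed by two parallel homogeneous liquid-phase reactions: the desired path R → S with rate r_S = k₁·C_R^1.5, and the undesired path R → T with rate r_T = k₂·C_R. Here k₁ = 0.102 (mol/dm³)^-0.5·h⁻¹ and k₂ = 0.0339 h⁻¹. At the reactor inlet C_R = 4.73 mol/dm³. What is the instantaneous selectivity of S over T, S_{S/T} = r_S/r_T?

S_{S/T} = r_S/r_T = (k₁·C_R^1.5)/(k₂·C_R) = (k₁/k₂)·C_R^0.5.
= (0.102×4.730^1.5) / (0.0339×4.730) = 1.049/0.1603 = 6.54.

6.54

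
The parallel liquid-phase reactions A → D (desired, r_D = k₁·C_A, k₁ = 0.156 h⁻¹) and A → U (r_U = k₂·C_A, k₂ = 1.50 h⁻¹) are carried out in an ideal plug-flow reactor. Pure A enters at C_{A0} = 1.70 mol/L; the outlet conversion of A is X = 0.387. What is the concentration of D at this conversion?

0.0620 mol/L

C_A = C_{A0}(1−X) = 1.042 mol/L.
Both paths are first order in A, so the instantaneous fraction to D is constant: dC_D/d(−C_A) = k₁/(k₁+k₂) = 0.09420.
C_D = 0.09420·(C_{A0}−C_A) = 0.09420×0.6579 = 0.0620 mol/L.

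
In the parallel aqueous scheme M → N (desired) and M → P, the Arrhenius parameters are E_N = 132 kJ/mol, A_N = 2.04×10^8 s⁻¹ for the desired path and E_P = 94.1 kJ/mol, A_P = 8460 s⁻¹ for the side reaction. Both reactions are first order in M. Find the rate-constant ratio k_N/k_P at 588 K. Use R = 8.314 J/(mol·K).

k_N/k_P = (A_N/A_P)·exp[−(E_N−E_P)/(RT)] = (A_N/A_P)·exp[(E_P−E_N)/(RT)].
(E_P−E_N)/(RT) = (94.1−132)×10³/(8.314×588) = -37900/4889 = -7.753.
k_N/k_P = (2.04×10^8/8460)·exp(-7.753) = 24113 × 4.296×10^-4 = 10.4.
Since E_N > E_P, raising the temperature improves selectivity toward N.

10.4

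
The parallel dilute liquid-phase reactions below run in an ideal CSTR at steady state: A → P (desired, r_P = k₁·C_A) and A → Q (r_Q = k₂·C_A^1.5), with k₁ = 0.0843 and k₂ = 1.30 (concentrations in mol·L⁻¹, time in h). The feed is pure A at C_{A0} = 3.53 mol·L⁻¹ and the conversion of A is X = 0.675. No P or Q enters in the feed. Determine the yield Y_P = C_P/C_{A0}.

0.0385

Exit C_A = C_{A0}(1−X) = 3.53×0.325 = 1.147 mol·L⁻¹.
Rates in a CSTR are evaluated at the outlet concentration: r_P = 0.0843×1.147 = 0.09671, r_Q = 1.30×1.147^1.5 = 1.597.
Fraction of consumed A going to P: r_P/(r_P+r_Q) = 0.05709.
C_P = 0.05709·C_{A0}·X = 0.05709×3.53×0.675 = 0.136 mol·L⁻¹; Y_P = C_P/C_{A0} = 0.0385.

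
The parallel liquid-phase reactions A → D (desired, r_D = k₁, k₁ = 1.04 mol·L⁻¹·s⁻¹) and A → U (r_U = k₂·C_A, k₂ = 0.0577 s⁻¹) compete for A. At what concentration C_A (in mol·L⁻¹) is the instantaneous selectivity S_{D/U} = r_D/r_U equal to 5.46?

3.30 mol·L⁻¹

S_{D/U} = (k₁/k₂)·C_A⁻¹ ⇒ C_A = (S·k₂/k₁)^(-1).
= (5.46×0.0577/1.04)^(-1) = (0.3029)^(-1) = 3.30 mol·L⁻¹.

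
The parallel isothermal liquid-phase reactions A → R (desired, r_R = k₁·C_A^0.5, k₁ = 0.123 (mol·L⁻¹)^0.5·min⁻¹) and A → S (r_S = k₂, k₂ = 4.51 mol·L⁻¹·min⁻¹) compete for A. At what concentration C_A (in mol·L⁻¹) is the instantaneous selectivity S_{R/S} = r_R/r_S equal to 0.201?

54.3 mol·L⁻¹

S_{R/S} = (k₁/k₂)·C_A^0.5 ⇒ C_A = (S·k₂/k₁)^(2).
= (0.201×4.51/0.123)^(2) = (7.370)^(2) = 54.3 mol·L⁻¹.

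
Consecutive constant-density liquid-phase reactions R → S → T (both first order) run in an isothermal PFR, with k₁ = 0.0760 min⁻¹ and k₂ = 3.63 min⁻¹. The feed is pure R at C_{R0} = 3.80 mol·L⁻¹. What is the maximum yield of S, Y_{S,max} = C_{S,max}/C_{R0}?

Evaluating C_S at τ_opt = ln(k₂/k₁)/(k₂−k₁) gives C_{S,max}/C_{R0} = (k₁/k₂)^[k₂/(k₂−k₁)].
= (0.0760/3.63)^(3.63/(3.63−0.0760)) = (0.02094)^(1.021) = 0.01928.

0.0193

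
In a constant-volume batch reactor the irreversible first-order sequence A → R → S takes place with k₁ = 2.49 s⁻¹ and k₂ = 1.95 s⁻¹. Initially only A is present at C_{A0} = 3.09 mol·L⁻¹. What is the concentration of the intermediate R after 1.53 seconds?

For first-order series with pure A initially, C_R(t) = k₁C_{A0}/(k₂−k₁)·(e^(−k₁t) − e^(−k₂t)).
e^(−k₁t) = e^(−2.49×1.53) = e^(−3.810) = 0.02215; e^(−k₂t) = e^(−2.983) = 0.05062.
C_R = 2.49×3.09/(1.95−2.49) × (0.02215−0.05062) = (-14.25)×(-0.02846) = 0.4055 mol·L⁻¹.

0.406 mol·L⁻¹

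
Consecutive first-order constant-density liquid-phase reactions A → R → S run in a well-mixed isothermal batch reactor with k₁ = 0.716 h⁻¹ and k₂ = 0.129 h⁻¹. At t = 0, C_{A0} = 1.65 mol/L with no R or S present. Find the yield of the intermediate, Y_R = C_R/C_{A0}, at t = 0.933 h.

Solving the coupled first-order balances gives C_R(t) = [k₁/(k₂−k₁)]·C_{A0}·(e^(−k₁t) − e^(−k₂t)).
e^(−k₁t) = e^(−0.716×0.933) = e^(−0.6680) = 0.5127; e^(−k₂t) = e^(−0.1204) = 0.8866.
C_R = 0.716×1.65/(0.129−0.716) × (0.5127−0.8866) = (-2.013)×(-0.3739) = 0.7525 mol/L.
Y_R = C_R/C_{A0} = 0.7525/1.65 = 0.456.

0.456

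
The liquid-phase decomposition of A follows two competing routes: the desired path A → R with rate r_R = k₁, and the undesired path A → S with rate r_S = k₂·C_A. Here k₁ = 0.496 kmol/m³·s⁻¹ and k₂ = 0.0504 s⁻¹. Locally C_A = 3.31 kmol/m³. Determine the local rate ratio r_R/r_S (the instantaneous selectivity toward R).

2.97

S_{R/S} = r_R/r_S = (k₁)/(k₂·C_A) = (k₁/k₂)·C_A⁻¹.
= (0.496) / (0.0504×3.310) = 0.4960/0.1668 = 2.97.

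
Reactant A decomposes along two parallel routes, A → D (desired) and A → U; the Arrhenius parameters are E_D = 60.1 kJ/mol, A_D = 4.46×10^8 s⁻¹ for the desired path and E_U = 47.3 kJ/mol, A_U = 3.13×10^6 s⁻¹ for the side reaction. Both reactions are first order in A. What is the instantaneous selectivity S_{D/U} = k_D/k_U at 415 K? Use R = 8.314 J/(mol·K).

3.49

Since both paths have the same order in A, the concentration cancels and S_{D/U} = k_D/k_U = (A_D/A_U)·exp[(E_U−E_D)/(RT)].
(E_U−E_D)/(RT) = (47.3−60.1)×10³/(8.314×415) = -12800/3450 = -3.710.
k_D/k_U = (4.46×10^8/3.13×10^6)·exp(-3.710) = 142.5 × 0.02448 = 3.49.
Since E_D > E_U, raising the temperature improves selectivity toward D.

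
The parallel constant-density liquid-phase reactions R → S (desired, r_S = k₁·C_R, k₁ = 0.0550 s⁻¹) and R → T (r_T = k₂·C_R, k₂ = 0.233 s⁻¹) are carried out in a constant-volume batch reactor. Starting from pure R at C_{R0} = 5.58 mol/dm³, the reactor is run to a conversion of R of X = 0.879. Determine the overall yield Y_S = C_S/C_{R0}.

C_R = C_{R0}(1−X) = 0.6752 mol/dm³.
Both paths are first order in R, so the instantaneous fraction to S is constant: dC_S/d(−C_R) = k₁/(k₁+k₂) = 0.1910.
C_S = 0.1910·(C_{R0}−C_R) = 0.1910×4.905 = 0.937 mol/dm³.
Y_S = C_S/C_{R0} = 0.9367/5.58 = 0.168.

0.168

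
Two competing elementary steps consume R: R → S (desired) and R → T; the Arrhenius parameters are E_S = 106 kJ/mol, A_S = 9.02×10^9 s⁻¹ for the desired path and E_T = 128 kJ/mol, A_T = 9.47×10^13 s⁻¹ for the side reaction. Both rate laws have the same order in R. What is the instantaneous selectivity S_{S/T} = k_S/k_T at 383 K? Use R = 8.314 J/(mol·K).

0.0954

With equal orders, S_{S/T} = k_S/k_T = (A_S/A_T)·exp[(E_T−E_S)/(RT)].
(E_T−E_S)/(RT) = (128−106)×10³/(8.314×383) = 22000/3184 = 6.909.
k_S/k_T = (9.02×10^9/9.47×10^13)·exp(6.909) = 9.525×10^-5 × 1001 = 0.0954.
Since E_S < E_T, lowering the temperature improves selectivity toward S.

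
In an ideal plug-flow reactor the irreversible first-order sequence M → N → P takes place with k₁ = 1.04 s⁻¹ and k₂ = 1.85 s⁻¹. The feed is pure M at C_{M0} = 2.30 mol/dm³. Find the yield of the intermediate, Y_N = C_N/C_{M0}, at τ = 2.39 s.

Solving the coupled first-order balances gives C_N(τ) = [k₁/(k₂−k₁)]·C_{M0}·(e^(−k₁τ) − e^(−k₂τ)).
e^(−k₁τ) = e^(−1.04×2.39) = e^(−2.486) = 0.08328; e^(−k₂τ) = e^(−4.422) = 0.01202.
C_N = 1.04×2.30/(1.85−1.04) × (0.08328−0.01202) = 2.953×0.07126 = 0.2104 mol/dm³.
Y_N = C_N/C_{M0} = 0.2104/2.30 = 0.0915.

0.0915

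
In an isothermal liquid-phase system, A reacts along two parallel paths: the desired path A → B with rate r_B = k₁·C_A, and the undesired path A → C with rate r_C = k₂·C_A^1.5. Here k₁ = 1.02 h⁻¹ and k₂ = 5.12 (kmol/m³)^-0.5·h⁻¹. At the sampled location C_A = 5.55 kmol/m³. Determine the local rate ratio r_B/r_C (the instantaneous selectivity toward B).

S_{B/C} = r_B/r_C = (k₁·C_A)/(k₂·C_A^1.5) = (k₁/k₂)·C_A^-0.5.
= (1.02×5.550) / (5.12×5.550^1.5) = 5.661/66.94 = 0.0846.
The undesired path is higher order in A, so low C_A (CSTR or dilute feed) favours B.

0.0846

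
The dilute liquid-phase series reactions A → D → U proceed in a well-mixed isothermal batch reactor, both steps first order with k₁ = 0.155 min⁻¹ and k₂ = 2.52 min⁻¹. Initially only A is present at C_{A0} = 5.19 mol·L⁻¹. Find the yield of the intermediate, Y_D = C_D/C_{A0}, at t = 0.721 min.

0.0480

Solving the coupled first-order balances gives C_D(t) = [k₁/(k₂−k₁)]·C_{A0}·(e^(−k₁t) − e^(−k₂t)).
e^(−k₁t) = e^(−0.155×0.721) = e^(−0.1118) = 0.8943; e^(−k₂t) = e^(−1.817) = 0.1625.
C_D = 0.155×5.19/(2.52−0.155) × (0.8943−0.1625) = 0.3401×0.7317 = 0.2489 mol·L⁻¹.
Y_D = C_D/C_{A0} = 0.2489/5.19 = 0.0480.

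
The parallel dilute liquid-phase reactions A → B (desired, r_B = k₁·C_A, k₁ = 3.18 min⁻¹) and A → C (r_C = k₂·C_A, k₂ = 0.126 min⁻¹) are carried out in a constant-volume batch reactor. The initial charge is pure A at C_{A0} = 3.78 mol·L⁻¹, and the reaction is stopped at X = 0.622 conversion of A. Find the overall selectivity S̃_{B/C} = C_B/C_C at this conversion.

25.2

C_A = C_{A0}(1−X) = 1.429 mol·L⁻¹.
Both paths are first order in A, so the instantaneous fraction to B is constant: dC_B/d(−C_A) = k₁/(k₁+k₂) = 0.9619.
C_B = 0.9619·(C_{A0}−C_A) = 0.9619×2.351 = 2.26 mol·L⁻¹.
C_C = (C_{A0}−C_A)−C_B = 0.08961 mol·L⁻¹; S̃_{B/C} = 2.262/0.08961 = 25.2.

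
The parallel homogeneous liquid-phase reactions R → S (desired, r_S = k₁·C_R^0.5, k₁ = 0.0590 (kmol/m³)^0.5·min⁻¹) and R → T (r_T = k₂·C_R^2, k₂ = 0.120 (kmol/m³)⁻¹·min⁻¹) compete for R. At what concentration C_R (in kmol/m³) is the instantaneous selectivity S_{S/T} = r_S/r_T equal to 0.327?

1.31 kmol/m³

S_{S/T} = (k₁/k₂)·C_R^-1.5 ⇒ C_R = (S·k₂/k₁)^(1/(-1.5)).
= (0.327×0.120/0.0590)^(-0.6667) = (0.6651)^(-0.6667) = 1.31 kmol/m³.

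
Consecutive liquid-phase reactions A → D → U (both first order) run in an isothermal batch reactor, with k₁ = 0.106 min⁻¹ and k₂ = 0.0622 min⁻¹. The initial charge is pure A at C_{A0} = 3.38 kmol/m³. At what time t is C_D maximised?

12.2 min

For first-order series the maximum of C_D occurs at t_opt = ln(k₂/k₁)/(k₂−k₁).
= ln(0.0622/0.106)/(0.0622−0.106) = ln(0.5868)/-0.04380 = -0.5331/-0.04380 = 12.2 min.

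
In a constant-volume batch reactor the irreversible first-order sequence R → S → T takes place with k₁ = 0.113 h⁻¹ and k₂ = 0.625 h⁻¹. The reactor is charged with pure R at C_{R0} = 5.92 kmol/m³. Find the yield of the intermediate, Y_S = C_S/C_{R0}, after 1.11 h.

Solving the coupled first-order balances gives C_S(t) = [k₁/(k₂−k₁)]·C_{R0}·(e^(−k₁t) − e^(−k₂t)).
e^(−k₁t) = e^(−0.113×1.11) = e^(−0.1254) = 0.8821; e^(−k₂t) = e^(−0.6938) = 0.4997.
C_S = 0.113×5.92/(0.625−0.113) × (0.8821−0.4997) = 1.307×0.3824 = 0.4997 kmol/m³.
Y_S = C_S/C_{R0} = 0.4997/5.92 = 0.0844.

0.0844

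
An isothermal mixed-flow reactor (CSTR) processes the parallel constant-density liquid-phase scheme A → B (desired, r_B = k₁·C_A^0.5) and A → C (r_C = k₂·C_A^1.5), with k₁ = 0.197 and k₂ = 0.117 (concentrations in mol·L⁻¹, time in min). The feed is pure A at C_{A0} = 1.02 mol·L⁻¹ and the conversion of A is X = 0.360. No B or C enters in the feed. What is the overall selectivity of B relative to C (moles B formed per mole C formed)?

Exit C_A = C_{A0}(1−X) = 1.02×0.640 = 0.6528 mol·L⁻¹.
In a CSTR the entire volume is at exit conditions, so r_B = 0.197×0.6528^0.5 = 0.1592 and r_C = 0.117×0.6528^1.5 = 0.06171.
Overall selectivity = C_B/C_C = r_Bτ/(r_Cτ) = r_B/r_C = 2.58.

2.58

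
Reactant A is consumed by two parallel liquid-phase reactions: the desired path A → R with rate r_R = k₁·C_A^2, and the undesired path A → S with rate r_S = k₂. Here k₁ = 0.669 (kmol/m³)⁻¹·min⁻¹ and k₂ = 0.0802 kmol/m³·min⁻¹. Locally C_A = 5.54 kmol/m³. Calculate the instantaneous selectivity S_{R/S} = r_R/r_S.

S_{R/S} = r_R/r_S = (k₁·C_A^2)/(k₂) = (k₁/k₂)·C_A^2.
= (0.669×5.540^2) / (0.0802) = 20.53/0.08020 = 256.
Since the desired path is higher order in A, keeping C_A high (PFR or concentrated feed) favours R.

256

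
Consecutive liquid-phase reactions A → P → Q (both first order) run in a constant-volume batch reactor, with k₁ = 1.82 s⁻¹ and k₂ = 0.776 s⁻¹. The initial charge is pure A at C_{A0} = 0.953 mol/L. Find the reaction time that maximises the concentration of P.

The intermediate peaks when r₁ = r₂, i.e. k₁e^(−k₁t) = k₂e^(−k₂t), giving t_opt = ln(k₂/k₁)/(k₂−k₁).
= ln(0.776/1.82)/(0.776−1.82) = ln(0.4264)/-1.044 = -0.8524/-1.044 = 0.817 s.

0.817 s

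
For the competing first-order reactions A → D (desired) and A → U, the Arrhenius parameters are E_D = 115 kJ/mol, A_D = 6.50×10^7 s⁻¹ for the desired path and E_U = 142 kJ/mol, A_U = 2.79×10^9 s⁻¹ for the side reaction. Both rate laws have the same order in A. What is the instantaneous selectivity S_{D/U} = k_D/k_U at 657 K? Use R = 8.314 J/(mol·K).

3.27

Since both paths have the same order in A, the concentration cancels and S_{D/U} = k_D/k_U = (A_D/A_U)·exp[(E_U−E_D)/(RT)].
(E_U−E_D)/(RT) = (142−115)×10³/(8.314×657) = 27000/5462 = 4.943.
k_D/k_U = (6.50×10^7/2.79×10^9)·exp(4.943) = 0.02330 × 140.2 = 3.27.
Since E_D < E_U, lowering the temperature improves selectivity toward D.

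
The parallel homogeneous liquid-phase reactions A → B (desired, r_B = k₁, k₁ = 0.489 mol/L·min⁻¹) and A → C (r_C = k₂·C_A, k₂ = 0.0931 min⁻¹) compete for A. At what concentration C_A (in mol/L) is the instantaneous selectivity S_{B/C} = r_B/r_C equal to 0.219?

24.0 mol/L

S_{B/C} = (k₁/k₂)·C_A⁻¹ ⇒ C_A = (S·k₂/k₁)^(-1).
= (0.219×0.0931/0.489)^(-1) = (0.04170)^(-1) = 24.0 mol/L.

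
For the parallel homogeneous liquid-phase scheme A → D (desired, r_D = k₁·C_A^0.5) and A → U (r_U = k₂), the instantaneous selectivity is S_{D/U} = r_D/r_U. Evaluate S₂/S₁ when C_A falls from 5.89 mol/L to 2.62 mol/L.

S_{D/U} = (k₁/k₂)·C_A^0.5, so S₂/S₁ = (C_{A,2}/C_{A,1})^0.5.
= (2.62/5.89)^0.5 = (0.4448)^0.5 = 0.667.

0.667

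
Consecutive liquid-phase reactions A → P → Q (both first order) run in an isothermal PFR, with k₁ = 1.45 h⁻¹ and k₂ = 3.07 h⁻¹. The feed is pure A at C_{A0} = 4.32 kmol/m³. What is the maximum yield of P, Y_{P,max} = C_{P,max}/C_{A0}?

0.241

For a first-order series the maximum intermediate yield is C_{P,max}/C_{A0} = (k₁/k₂)^[k₂/(k₂−k₁)].
= (1.45/3.07)^(3.07/(3.07−1.45)) = (0.4723)^(1.895) = 0.2413.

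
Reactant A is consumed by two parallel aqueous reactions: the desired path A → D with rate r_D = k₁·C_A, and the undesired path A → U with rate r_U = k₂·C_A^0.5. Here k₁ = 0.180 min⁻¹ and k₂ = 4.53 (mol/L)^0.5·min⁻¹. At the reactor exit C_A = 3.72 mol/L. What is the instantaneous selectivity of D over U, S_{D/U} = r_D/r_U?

0.0766

S_{D/U} = r_D/r_U = (k₁·C_A)/(k₂·C_A^0.5) = (k₁/k₂)·C_A^0.5.
= (0.180×3.720) / (4.53×3.720^0.5) = 0.6696/8.737 = 0.0766.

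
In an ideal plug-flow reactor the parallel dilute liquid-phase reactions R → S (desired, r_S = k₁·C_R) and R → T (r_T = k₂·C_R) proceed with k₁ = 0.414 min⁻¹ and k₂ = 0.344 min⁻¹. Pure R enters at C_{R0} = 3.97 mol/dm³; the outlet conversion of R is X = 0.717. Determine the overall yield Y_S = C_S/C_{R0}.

C_R = C_{R0}(1−X) = 1.124 mol/dm³.
Both paths are first order in R, so the instantaneous fraction to S is constant: dC_S/d(−C_R) = k₁/(k₁+k₂) = 0.5462.
C_S = 0.5462·(C_{R0}−C_R) = 0.5462×2.846 = 1.55 mol/dm³.
Y_S = C_S/C_{R0} = 1.555/3.97 = 0.392.

0.392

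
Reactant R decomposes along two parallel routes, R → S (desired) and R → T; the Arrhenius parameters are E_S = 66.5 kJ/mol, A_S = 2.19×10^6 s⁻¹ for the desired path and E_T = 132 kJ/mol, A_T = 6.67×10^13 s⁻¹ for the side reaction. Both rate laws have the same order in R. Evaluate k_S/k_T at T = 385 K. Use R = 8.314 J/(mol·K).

25.3

Since both paths have the same order in R, the concentration cancels and S_{S/T} = k_S/k_T = (A_S/A_T)·exp[(E_T−E_S)/(RT)].
(E_T−E_S)/(RT) = (132−66.5)×10³/(8.314×385) = 65500/3201 = 20.46.
k_S/k_T = (2.19×10^6/6.67×10^13)·exp(20.46) = 3.283×10^-8 × 7.709×10^8 = 25.3.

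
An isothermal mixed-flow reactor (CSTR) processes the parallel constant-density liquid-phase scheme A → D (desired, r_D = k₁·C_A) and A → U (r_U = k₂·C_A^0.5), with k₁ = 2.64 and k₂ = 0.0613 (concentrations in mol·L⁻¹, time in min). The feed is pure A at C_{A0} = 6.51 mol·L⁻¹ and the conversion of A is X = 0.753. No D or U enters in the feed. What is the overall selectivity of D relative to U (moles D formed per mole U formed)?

Exit C_A = C_{A0}(1−X) = 6.51×0.247 = 1.608 mol·L⁻¹.
Rates in a CSTR are evaluated at the outlet concentration: r_D = 2.64×1.608 = 4.245, r_U = 0.0613×1.608^0.5 = 0.07773.
Overall selectivity = C_D/C_U = r_Dτ/(r_Uτ) = r_D/r_U = 54.6.

54.6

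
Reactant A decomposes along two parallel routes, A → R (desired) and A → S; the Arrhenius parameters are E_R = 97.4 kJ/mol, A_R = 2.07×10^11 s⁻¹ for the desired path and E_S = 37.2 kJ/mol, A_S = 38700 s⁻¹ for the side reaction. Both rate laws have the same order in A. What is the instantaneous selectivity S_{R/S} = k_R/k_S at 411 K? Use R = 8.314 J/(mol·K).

k_R/k_S = (A_R/A_S)·exp[−(E_R−E_S)/(RT)] = (A_R/A_S)·exp[(E_S−E_R)/(RT)].
(E_S−E_R)/(RT) = (37.2−97.4)×10³/(8.314×411) = -60200/3417 = -17.62.
k_R/k_S = (2.07×10^11/38700)·exp(-17.62) = 5.349×10^6 × 2.233×10^-8 = 0.119.
Since E_R > E_S, raising the temperature improves selectivity toward R.

0.119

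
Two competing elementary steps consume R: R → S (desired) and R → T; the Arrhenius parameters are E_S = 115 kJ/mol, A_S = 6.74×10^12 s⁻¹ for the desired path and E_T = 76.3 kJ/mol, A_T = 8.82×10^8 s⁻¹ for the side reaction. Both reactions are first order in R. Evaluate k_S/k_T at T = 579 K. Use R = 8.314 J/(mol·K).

2.46

Since both paths have the same order in R, the concentration cancels and S_{S/T} = k_S/k_T = (A_S/A_T)·exp[(E_T−E_S)/(RT)].
(E_T−E_S)/(RT) = (76.3−115)×10³/(8.314×579) = -38700/4814 = -8.039.
k_S/k_T = (6.74×10^12/8.82×10^8)·exp(-8.039) = 7642 × 3.225×10^-4 = 2.46.
Since E_S > E_T, raising the temperature improves selectivity toward S.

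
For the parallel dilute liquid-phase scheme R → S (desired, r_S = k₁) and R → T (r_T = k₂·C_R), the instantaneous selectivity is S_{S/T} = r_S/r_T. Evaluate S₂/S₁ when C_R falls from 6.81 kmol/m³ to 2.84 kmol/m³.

2.40

S_{S/T} = (k₁/k₂)·C_R⁻¹, so S₂/S₁ = (C_{R,2}/C_{R,1})⁻¹.
= 6.81/2.84 = 2.40.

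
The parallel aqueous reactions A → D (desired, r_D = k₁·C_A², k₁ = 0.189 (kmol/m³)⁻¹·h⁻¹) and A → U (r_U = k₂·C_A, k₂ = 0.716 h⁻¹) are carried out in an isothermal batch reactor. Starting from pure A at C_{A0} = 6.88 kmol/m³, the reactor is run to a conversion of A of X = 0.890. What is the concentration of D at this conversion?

2.89 kmol/m³

C_A = C_{A0}(1−X) = 0.7568 kmol/m³.
Along a PFR/batch, dC_U/dC_A = −r_U/(r_D+r_U) = −k₂/(k₂+k₁·C_A).
Integrating from C_{A0} to C_A: C_U = (0.716/0.189)·ln[(0.716+0.189·6.88)/(0.716+0.189·0.757)] = 3.788·ln(2.016/0.8590) = 3.232 kmol/m³.
Then C_D = (C_{A0}−C_A) − C_U = 6.123 − 3.232 = 2.891 kmol/m³.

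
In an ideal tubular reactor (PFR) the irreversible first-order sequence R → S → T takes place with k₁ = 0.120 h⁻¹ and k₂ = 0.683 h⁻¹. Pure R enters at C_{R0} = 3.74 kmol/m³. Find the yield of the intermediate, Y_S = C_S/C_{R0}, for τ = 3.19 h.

0.121

Solving the coupled first-order balances gives C_S(τ) = [k₁/(k₂−k₁)]·C_{R0}·(e^(−k₁τ) − e^(−k₂τ)).
e^(−k₁τ) = e^(−0.120×3.19) = e^(−0.3828) = 0.6819; e^(−k₂τ) = e^(−2.179) = 0.1132.
C_S = 0.120×3.74/(0.683−0.120) × (0.6819−0.1132) = 0.7972×0.5688 = 0.4534 kmol/m³.
Y_S = C_S/C_{R0} = 0.4534/3.74 = 0.121.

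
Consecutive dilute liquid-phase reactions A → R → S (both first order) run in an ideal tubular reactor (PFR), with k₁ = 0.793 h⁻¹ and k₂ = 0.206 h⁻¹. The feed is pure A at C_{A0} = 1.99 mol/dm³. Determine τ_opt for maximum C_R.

Setting dC_R/dτ = 0 gives τ_opt = ln(k₂/k₁)/(k₂−k₁).
= ln(0.206/0.793)/(0.206−0.793) = ln(0.2598)/-0.5870 = -1.348/-0.5870 = 2.30 h.

2.30 h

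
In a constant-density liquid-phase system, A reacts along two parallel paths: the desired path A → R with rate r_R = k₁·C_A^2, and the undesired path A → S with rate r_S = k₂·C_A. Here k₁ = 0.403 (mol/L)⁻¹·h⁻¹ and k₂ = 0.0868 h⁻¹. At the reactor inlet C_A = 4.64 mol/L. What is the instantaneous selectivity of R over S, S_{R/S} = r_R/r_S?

21.5

S_{R/S} = r_R/r_S = (k₁·C_A^2)/(k₂·C_A) = (k₁/k₂)·C_A.
= (0.403×4.640^2) / (0.0868×4.640) = 8.676/0.4028 = 21.5.
Since the desired path is higher order in A, keeping C_A high (PFR or concentrated feed) favours R.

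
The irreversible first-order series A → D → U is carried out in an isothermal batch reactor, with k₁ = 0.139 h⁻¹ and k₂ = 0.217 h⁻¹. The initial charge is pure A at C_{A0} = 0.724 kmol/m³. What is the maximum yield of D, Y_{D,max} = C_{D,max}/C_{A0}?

0.290

Evaluating C_D at t_opt = ln(k₂/k₁)/(k₂−k₁) gives C_{D,max}/C_{A0} = (k₁/k₂)^[k₂/(k₂−k₁)].
= (0.139/0.217)^(0.217/(0.217−0.139)) = (0.6406)^(2.782) = 0.2896.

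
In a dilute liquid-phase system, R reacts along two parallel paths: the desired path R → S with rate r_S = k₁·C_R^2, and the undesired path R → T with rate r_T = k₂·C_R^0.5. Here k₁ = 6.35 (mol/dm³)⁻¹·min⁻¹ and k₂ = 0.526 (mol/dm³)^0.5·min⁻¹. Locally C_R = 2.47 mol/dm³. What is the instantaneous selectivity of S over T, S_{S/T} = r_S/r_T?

S_{S/T} = r_S/r_T = (k₁·C_R^2)/(k₂·C_R^0.5) = (k₁/k₂)·C_R^1.5.
= (6.35×2.470^2) / (0.526×2.470^0.5) = 38.74/0.8267 = 46.9.

46.9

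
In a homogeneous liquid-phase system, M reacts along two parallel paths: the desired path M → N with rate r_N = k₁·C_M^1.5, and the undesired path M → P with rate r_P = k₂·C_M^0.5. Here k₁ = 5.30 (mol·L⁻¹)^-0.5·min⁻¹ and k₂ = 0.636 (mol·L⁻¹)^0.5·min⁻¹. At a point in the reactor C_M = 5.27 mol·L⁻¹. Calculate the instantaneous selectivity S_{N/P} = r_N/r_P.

43.9

S_{N/P} = r_N/r_P = (k₁·C_M^1.5)/(k₂·C_M^0.5) = (k₁/k₂)·C_M.
= (5.30×5.270^1.5) / (0.636×5.270^0.5) = 64.12/1.460 = 43.9.
Since the desired path is higher order in M, keeping C_M high (PFR or concentrated feed) favours N.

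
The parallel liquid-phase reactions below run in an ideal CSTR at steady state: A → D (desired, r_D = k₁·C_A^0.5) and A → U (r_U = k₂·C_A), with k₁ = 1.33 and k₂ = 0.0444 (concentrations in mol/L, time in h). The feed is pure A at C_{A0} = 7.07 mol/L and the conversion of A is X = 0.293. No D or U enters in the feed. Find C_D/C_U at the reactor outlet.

13.4

Exit C_A = C_{A0}(1−X) = 7.07×0.707 = 4.998 mol/L.
A CSTR operates uniformly at the exit composition, giving r_D = 2.974 and r_U = 0.2219 (each k·C_A^n at C_A = 4.998).
Overall selectivity = C_D/C_U = r_Dτ/(r_Uτ) = r_D/r_U = 13.4.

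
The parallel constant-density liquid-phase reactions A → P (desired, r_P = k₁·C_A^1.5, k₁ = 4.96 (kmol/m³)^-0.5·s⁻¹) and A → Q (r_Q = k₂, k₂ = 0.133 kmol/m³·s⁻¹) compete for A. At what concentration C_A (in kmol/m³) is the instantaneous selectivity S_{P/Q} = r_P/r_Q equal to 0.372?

S_{P/Q} = (k₁/k₂)·C_A^1.5 ⇒ C_A = (S·k₂/k₁)^(1/1.5).
= (0.372×0.133/4.96)^(0.6667) = (0.009975)^(0.6667) = 0.0463 kmol/m³.

0.0463 kmol/m³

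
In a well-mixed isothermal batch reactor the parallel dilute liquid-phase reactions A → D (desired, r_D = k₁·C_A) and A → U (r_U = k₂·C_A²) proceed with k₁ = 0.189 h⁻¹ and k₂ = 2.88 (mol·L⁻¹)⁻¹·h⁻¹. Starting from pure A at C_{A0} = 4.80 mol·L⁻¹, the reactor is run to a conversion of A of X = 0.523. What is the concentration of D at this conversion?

C_A = C_{A0}(1−X) = 2.290 mol·L⁻¹.
Along a PFR/batch, dC_D/dC_A = −r_D/(r_D+r_U) = −k₁/(k₁+k₂·C_A).
Integrating from C_{A0} to C_A: C_D = (0.189/2.88)·ln[(0.189+2.88·4.80)/(0.189+2.88·2.29)] = 0.06563·ln(14.01/6.783) = 0.04761 mol·L⁻¹.

0.0476 mol·L⁻¹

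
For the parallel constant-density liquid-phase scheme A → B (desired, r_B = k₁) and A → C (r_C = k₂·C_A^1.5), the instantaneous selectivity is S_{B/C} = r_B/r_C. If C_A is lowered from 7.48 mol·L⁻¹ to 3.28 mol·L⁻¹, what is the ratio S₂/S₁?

S_{B/C} = (k₁/k₂)·C_A^-1.5, so S₂/S₁ = (C_{A,2}/C_{A,1})^-1.5.
= (3.28/7.48)^(-1.5) = (0.4385)^(-1.5) = 3.44.
Selectivity toward B rises as C_A falls — low-concentration operation is favoured.

3.44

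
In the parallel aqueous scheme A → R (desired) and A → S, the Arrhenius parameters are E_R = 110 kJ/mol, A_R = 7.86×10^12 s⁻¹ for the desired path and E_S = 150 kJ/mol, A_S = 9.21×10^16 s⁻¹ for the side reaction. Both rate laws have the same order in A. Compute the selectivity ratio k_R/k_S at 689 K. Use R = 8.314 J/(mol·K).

0.0920

k_R/k_S = (A_R/A_S)·exp[−(E_R−E_S)/(RT)] = (A_R/A_S)·exp[(E_S−E_R)/(RT)].
(E_S−E_R)/(RT) = (150−110)×10³/(8.314×689) = 40000/5728 = 6.983.
k_R/k_S = (7.86×10^12/9.21×10^16)·exp(6.983) = 8.534×10^-5 × 1078 = 0.0920.
Since E_R < E_S, lowering the temperature improves selectivity toward R.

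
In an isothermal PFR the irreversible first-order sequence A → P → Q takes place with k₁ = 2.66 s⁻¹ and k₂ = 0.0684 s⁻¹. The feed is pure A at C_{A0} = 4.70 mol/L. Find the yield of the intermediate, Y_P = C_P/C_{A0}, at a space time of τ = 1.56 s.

0.906

The intermediate concentration in a first-order A→B→C sequence is C_P = k₁C_{A0}(e^(−k₁τ) − e^(−k₂τ))/(k₂−k₁).
e^(−k₁τ) = e^(−2.66×1.56) = e^(−4.150) = 0.01577; e^(−k₂τ) = e^(−0.1067) = 0.8988.
C_P = 2.66×4.70/(0.0684−2.66) × (0.01577−0.8988) = (-4.824)×(-0.8830) = 4.260 mol/L.
Y_P = C_P/C_{A0} = 4.260/4.70 = 0.906.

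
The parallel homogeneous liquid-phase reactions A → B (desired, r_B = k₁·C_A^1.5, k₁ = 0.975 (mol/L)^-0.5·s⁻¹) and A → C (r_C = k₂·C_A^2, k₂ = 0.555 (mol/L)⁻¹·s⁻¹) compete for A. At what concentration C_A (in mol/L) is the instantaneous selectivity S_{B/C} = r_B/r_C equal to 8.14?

S_{B/C} = (k₁/k₂)·C_A^-0.5 ⇒ C_A = (S·k₂/k₁)^(-2).
= (8.14×0.555/0.975)^(-2) = (4.634)^(-2) = 0.0466 mol/L.

0.0466 mol/L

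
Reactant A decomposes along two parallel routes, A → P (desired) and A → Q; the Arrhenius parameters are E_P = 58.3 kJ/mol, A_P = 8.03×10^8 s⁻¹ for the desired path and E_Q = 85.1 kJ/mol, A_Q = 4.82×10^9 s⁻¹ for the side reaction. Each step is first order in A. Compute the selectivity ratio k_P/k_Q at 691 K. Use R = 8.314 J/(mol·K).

k_P/k_Q = (A_P/A_Q)·exp[−(E_P−E_Q)/(RT)] = (A_P/A_Q)·exp[(E_Q−E_P)/(RT)].
(E_Q−E_P)/(RT) = (85.1−58.3)×10³/(8.314×691) = 26800/5745 = 4.665.
k_P/k_Q = (8.03×10^8/4.82×10^9)·exp(4.665) = 0.1666 × 106.2 = 17.7.

17.7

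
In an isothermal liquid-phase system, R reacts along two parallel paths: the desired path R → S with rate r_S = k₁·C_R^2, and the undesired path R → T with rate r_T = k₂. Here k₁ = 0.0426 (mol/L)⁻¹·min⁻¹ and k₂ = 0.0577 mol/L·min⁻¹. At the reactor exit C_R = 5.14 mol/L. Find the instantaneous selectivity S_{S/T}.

S_{S/T} = r_S/r_T = (k₁·C_R^2)/(k₂) = (k₁/k₂)·C_R^2.
= (0.0426×5.140^2) / (0.0577) = 1.125/0.05770 = 19.5.

19.5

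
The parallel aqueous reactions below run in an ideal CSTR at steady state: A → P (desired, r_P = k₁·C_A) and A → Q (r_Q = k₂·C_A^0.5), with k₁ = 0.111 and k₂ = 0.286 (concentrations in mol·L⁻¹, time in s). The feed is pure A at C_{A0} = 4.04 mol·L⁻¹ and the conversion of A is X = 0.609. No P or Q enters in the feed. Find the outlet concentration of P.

Exit C_A = C_{A0}(1−X) = 4.04×0.391 = 1.580 mol·L⁻¹.
A CSTR operates uniformly at the exit composition, giving r_P = 0.1753 and r_Q = 0.3595 (each k·C_A^n at C_A = 1.580).
Fraction of consumed A going to P: r_P/(r_P+r_Q) = 0.3279.
C_P = 0.3279·C_{A0}·X = 0.3279×4.04×0.609 = 0.807 mol·L⁻¹.

0.807 mol·L⁻¹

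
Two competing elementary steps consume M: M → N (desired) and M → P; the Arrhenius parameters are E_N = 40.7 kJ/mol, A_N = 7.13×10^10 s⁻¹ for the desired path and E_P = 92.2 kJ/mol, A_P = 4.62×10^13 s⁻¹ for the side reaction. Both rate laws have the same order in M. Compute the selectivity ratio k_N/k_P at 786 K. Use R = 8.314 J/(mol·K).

4.08

Since both paths have the same order in M, the concentration cancels and S_{N/P} = k_N/k_P = (A_N/A_P)·exp[(E_P−E_N)/(RT)].
(E_P−E_N)/(RT) = (92.2−40.7)×10³/(8.314×786) = 51500/6535 = 7.881.
k_N/k_P = (7.13×10^10/4.62×10^13)·exp(7.881) = 0.001543 × 2646 = 4.08.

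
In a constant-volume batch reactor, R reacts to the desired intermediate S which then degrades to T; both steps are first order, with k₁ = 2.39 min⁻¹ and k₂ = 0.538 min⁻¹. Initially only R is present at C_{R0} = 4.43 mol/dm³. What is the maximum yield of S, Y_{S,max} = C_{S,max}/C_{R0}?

Evaluating C_S at t_opt = ln(k₂/k₁)/(k₂−k₁) gives C_{S,max}/C_{R0} = (k₁/k₂)^[k₂/(k₂−k₁)].
= (2.39/0.538)^(0.538/(0.538−2.39)) = (4.442)^(-0.2905) = 0.6484.

0.648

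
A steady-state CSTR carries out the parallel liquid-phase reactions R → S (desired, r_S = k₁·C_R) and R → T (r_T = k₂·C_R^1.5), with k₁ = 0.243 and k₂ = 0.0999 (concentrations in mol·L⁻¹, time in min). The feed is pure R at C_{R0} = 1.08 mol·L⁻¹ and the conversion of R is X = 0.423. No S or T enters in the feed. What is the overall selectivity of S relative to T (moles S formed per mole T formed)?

3.08

Exit C_R = C_{R0}(1−X) = 1.08×0.577 = 0.6232 mol·L⁻¹.
In a CSTR the entire volume is at exit conditions, so r_S = 0.243×0.6232 = 0.1514 and r_T = 0.0999×0.6232^1.5 = 0.04914.
Overall selectivity = C_S/C_T = r_Sτ/(r_Tτ) = r_S/r_T = 3.08.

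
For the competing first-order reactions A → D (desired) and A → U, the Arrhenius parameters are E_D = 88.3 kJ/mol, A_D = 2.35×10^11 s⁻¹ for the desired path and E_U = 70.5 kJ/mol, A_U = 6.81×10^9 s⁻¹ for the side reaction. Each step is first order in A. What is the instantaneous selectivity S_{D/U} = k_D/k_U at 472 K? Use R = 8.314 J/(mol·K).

k_D/k_U = (A_D/A_U)·exp[−(E_D−E_U)/(RT)] = (A_D/A_U)·exp[(E_U−E_D)/(RT)].
(E_U−E_D)/(RT) = (70.5−88.3)×10³/(8.314×472) = -17800/3924 = -4.536.
k_D/k_U = (2.35×10^11/6.81×10^9)·exp(-4.536) = 34.51 × 0.01072 = 0.370.
Since E_D > E_U, raising the temperature improves selectivity toward D.

0.370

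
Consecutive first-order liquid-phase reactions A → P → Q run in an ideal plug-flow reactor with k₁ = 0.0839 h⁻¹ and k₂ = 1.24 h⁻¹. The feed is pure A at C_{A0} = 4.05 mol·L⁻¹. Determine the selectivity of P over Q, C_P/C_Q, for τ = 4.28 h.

0.200

For first-order series with pure A initially, C_P(τ) = k₁C_{A0}/(k₂−k₁)·(e^(−k₁τ) − e^(−k₂τ)).
e^(−k₁τ) = e^(−0.0839×4.28) = e^(−0.3591) = 0.6983; e^(−k₂τ) = e^(−5.307) = 0.004956.
C_P = 0.0839×4.05/(1.24−0.0839) × (0.6983−0.004956) = 0.2939×0.6934 = 0.2038 mol·L⁻¹.
C_A = C_{A0}e^(−k₁τ) = 2.828 mol·L⁻¹, so C_Q = C_{A0}−C_A−C_P = 1.018 mol·L⁻¹; C_P/C_Q = 0.200.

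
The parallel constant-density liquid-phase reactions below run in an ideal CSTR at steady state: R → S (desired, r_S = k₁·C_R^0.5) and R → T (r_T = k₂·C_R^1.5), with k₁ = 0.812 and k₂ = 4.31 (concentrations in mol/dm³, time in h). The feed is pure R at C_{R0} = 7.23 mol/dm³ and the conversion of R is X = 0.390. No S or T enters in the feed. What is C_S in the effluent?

Exit C_R = C_{R0}(1−X) = 7.23×0.610 = 4.410 mol/dm³.
In a CSTR the entire volume is at exit conditions, so r_S = 0.812×4.410^0.5 = 1.705 and r_T = 4.31×4.410^1.5 = 39.92.
Fraction of consumed R going to S: r_S/(r_S+r_T) = 0.04097.
C_S = 0.04097·C_{R0}·X = 0.04097×7.23×0.390 = 0.116 mol/dm³.

0.116 mol/dm³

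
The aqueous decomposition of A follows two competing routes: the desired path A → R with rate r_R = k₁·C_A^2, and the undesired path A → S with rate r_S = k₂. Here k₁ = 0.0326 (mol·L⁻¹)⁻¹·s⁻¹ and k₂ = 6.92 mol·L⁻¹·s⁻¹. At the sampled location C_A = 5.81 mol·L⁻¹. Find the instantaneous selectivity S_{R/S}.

S_{R/S} = r_R/r_S = (k₁·C_A^2)/(k₂) = (k₁/k₂)·C_A^2.
= (0.0326×5.810^2) / (6.92) = 1.100/6.920 = 0.159.

0.159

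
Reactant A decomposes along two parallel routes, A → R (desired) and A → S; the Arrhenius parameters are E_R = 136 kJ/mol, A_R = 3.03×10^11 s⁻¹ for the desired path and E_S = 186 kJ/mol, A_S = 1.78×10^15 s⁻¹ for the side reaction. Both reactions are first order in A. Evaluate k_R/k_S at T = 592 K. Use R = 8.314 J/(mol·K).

4.39

With equal orders, S_{R/S} = k_R/k_S = (A_R/A_S)·exp[(E_S−E_R)/(RT)].
(E_S−E_R)/(RT) = (186−136)×10³/(8.314×592) = 50000/4922 = 10.16.
k_R/k_S = (3.03×10^11/1.78×10^15)·exp(10.16) = 1.702×10^-4 × 25815 = 4.39.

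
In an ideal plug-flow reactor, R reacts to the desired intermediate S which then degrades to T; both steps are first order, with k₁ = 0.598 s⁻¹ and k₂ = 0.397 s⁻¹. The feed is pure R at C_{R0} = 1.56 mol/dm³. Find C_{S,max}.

0.695 mol/dm³

For a first-order series the maximum intermediate yield is C_{S,max}/C_{R0} = (k₁/k₂)^[k₂/(k₂−k₁)].
= (0.598/0.397)^(0.397/(0.397−0.598)) = (1.506)^(-1.975) = 0.4453.
C_{S,max} = 0.4453×1.56 = 0.695 mol/dm³.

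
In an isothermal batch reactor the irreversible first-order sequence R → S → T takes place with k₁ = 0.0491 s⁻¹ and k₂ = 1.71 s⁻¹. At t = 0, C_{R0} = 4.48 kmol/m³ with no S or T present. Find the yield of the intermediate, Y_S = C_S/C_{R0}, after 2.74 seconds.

For first-order series with pure R initially, C_S(t) = k₁C_{R0}/(k₂−k₁)·(e^(−k₁t) − e^(−k₂t)).
e^(−k₁t) = e^(−0.0491×2.74) = e^(−0.1345) = 0.8741; e^(−k₂t) = e^(−4.685) = 0.009229.
C_S = 0.0491×4.48/(1.71−0.0491) × (0.8741−0.009229) = 0.1324×0.8649 = 0.1145 kmol/m³.
Y_S = C_S/C_{R0} = 0.1145/4.48 = 0.0256.

0.0256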